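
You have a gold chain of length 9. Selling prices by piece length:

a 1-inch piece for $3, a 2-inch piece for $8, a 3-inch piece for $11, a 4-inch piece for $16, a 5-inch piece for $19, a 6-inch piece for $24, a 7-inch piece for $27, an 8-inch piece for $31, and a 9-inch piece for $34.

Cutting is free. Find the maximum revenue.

Build R[k] bottom-up: R[k] = max over allowed piece i of (p[i] + R[k−i]).
R[1] = 3
R[2] = max(3+3, 8+0) = 8
R[3] = max(3+8, 8+3, 11+0) = 11
R[4] = max(3+11, 8+8, 11+3, 16+0) = 16
R[5] = max(3+16, 8+11, 11+8, 16+3, 19+0) = 19
R[6] = max(3+19, 8+16, 11+11, 16+8, 19+3, 24+0) = 24
R[7] = max(3+24, 8+19, 11+16, …, 24+3, 27+0) = 27
R[8] = max(3+27, 8+24, 11+19, …, 27+3, 31+0) = 32
R[9] = max(3+32, 8+27, 11+24, …, 31+3, 34+0) = 35
One optimal cutting: 2 + 2 + 2 + 2 + 1 → $8 + $8 + $8 + $8 + $3 = $35.

35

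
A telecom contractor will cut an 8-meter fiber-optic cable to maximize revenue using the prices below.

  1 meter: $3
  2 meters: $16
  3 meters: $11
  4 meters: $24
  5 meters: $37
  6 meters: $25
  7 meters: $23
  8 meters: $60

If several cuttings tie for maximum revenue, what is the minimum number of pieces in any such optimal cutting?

4

Let r[k] be the best obtainable value from length k. For each k, try every first piece i and keep the best of price[i] + r[k−i].
r[1] = 3
r[2] = 16
r[3] = 19  (first piece 1, then r[2]=16)
r[4] = 32  (first piece 2, then r[2]=16)
r[5] = 37
r[6] = 48  (first piece 2, then r[4]=32)
r[7] = 53  (first piece 2, then r[5]=37)
r[8] = 64  (first piece 2, then r[6]=48)
Maximum revenue is $64.
Now minimize piece count subject to staying optimal: for each k, pieces[k] = 1 + min over i with p[i]+r[k−i]=r[k] of pieces[k−i].
pieces[5] = 1
pieces[6] = 3
pieces[7] = 2
pieces[8] = 4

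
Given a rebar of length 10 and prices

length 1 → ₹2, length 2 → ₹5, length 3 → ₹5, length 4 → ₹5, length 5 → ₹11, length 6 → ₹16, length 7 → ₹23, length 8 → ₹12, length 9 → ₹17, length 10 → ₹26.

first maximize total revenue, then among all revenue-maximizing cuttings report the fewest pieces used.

3

Let r[k] be the best obtainable value from length k. For each k, try every first piece i and keep the best of price[i] + r[k−i].
r[1] = 2
r[2] = 5
r[3] = 7  (first piece 1, then r[2]=5)
r[4] = 10  (first piece 2, then r[2]=5)
r[5] = 12  (first piece 1, then r[4]=10)
r[6] = 16
r[7] = 23
r[8] = 25  (first piece 1, then r[7]=23)
r[9] = 28  (first piece 2, then r[7]=23)
r[10] = 30  (first piece 1, then r[9]=28)
Maximum revenue is ₹30.
Now minimize piece count subject to staying optimal: for each k, pieces[k] = 1 + min over i with p[i]+r[k−i]=r[k] of pieces[k−i].
pieces[7] = 1
pieces[8] = 2
pieces[9] = 2
pieces[10] = 3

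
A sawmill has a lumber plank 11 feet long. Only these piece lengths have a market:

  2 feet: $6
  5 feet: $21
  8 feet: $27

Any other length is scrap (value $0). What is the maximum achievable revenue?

Consider every possible first cut. r[k] is the best of p[i]+r[k−i] over all sellable i≤k.
r[1] = 0
r[2] = 6
r[3] = 6
r[4] = 12  (first piece 2, then r[2]=6)
r[5] = max(6+6, 21+0) = 21
r[6] = max(6+12, 21+0) = 21
r[7] = max(6+21, 21+6) = 27
r[8] = max(6+21, 21+6, 27+0) = 27
r[9] = max(6+27, 21+12, 27+0) = 33
r[10] = max(6+27, 21+21, 27+6) = 42
r[11] = max(6+33, 21+21, 27+6) = 42
One optimal cutting: pieces 5 + 5 with 1 foot of scrap → $42.

42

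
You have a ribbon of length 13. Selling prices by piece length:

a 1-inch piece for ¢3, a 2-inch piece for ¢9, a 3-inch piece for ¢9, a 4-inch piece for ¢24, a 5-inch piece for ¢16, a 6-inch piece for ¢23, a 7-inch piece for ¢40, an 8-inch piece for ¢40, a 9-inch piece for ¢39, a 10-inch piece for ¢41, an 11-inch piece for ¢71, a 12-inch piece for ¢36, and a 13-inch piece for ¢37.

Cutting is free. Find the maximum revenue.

80

Consider every possible first cut. best[k] is the best of p[i]+best[k−i] over all sellable i≤k.
best[1] = 3
best[2] = 9
best[3] = 12  (first piece 1, then best[2]=9)
best[4] = 24
best[5] = 27  (first piece 1, then best[4]=24)
best[6] = 33  (first piece 2, then best[4]=24)
best[7] = 40
best[8] = 48  (first piece 4, then best[4]=24)
best[9] = 51  (first piece 1, then best[8]=48)
best[10] = 57  (first piece 2, then best[8]=48)
best[11] = 71
best[12] = 74  (first piece 1, then best[11]=71)
best[13] = 80  (first piece 2, then best[11]=71)
One optimal cutting: 11 + 2 → ¢71 + ¢9 = ¢80.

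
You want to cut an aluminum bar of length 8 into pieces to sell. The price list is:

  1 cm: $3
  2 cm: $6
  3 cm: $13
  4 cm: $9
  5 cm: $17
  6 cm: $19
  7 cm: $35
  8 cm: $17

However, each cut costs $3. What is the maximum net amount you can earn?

35

Let net[k] be the best obtainable value from length k. For each k, try every first piece i and keep the best of price[i] + net[k−i] minus the 3 cut fee when i<k.
net[1] = 3
net[2] = max(3+3-3, 6+0) = 6
net[3] = max(3+6-3, 6+3-3, 13+0) = 13
net[4] = max(3+13-3, 6+6-3, 13+3-3, 9+0) = 13
net[5] = max(3+13-3, 6+13-3, 13+6-3, 9+3-3, 17+0) = 17
net[6] = max(3+17-3, 6+13-3, 13+13-3, 9+6-3, 17+3-3, 19+0) = 23
net[7] = max(3+23-3, 6+17-3, 13+13-3, …, 19+3-3, 35+0) = 35
net[8] = max(3+35-3, 6+23-3, 13+17-3, …, 35+3-3, 17+0) = 35
One optimal plan: pieces 7 + 1 (1 cut) → $38 − $3 = $35.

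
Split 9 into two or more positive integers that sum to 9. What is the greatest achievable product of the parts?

27

Fill m[k] for k=2..9: at each k try every first piece i and multiply by the better of (k−i) uncut or m[k−i].
m[2] = 1*max(1,0) = 1*1 = 1
m[3] = 1*max(2,1) = 1*2 = 2
m[4] = 2*max(2,1) = 2*2 = 4
m[5] = 2*max(3,2) = 2*3 = 6
m[6] = 3*max(3,2) = 3*3 = 9
m[7] = 2*max(5,6) = 2*6 = 12
m[8] = 2*max(6,9) = 2*9 = 18
m[9] = 3*max(6,9) = 3*9 = 27
One optimal split: 3 + 3 + 3; product 3*3*3 = 27.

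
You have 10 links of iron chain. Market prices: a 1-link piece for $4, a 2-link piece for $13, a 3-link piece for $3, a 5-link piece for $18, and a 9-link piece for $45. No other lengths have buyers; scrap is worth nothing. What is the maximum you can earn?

65

Build f[k] bottom-up: f[k] = max over allowed piece i of (p[i] + f[k−i]).
f[1] = 4
f[2] = max(4+4, 13+0) = 13
f[3] = max(4+13, 13+4, 3+0) = 17
f[4] = max(4+17, 13+13, 3+4) = 26
f[5] = max(4+26, 13+17, 3+13, 18+0) = 30
f[6] = max(4+30, 13+26, 3+17, 18+4) = 39
f[7] = max(4+39, 13+30, 3+26, 18+13) = 43
f[8] = max(4+43, 13+39, 3+30, 18+17) = 52
f[9] = max(4+52, 13+43, 3+39, 18+26, 45+0) = 56
f[10] = max(4+56, 13+52, 3+43, 18+30, 45+4) = 65
One optimal cutting: 2 + 2 + 2 + 2 + 2 → $65.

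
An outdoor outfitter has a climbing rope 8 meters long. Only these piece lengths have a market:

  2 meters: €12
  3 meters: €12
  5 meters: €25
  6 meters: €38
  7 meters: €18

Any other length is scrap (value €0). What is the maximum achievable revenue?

Let r[k] be the best obtainable value from length k. For each k, try every first piece i and keep the best of price[i] + r[k−i].
r[1] = 0
r[2] = 12
r[3] = 12
r[4] = 24  (first piece 2, then r[2]=12)
r[5] = 25
r[6] = 38
r[7] = 38
r[8] = 50  (first piece 2, then r[6]=38)
One optimal cutting: 6 + 2 → €50.

50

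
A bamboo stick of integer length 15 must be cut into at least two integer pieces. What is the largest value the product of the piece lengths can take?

Fill P[k] for k=2..15: at each k try every first piece i and multiply by the better of (k−i) uncut or P[k−i].
P[2] = 1×max(1,0) = 1×1 = 1
P[3] = 1×max(2,1) = 1×2 = 2
P[4] = 2×max(2,1) = 2×2 = 4
P[5] = 2×max(3,2) = 2×3 = 6
P[6] = 3×max(3,2) = 3×3 = 9
P[7] = 2×max(5,6) = 2×6 = 12
P[8] = 2×max(6,9) = 2×9 = 18
P[9] = 3×max(6,9) = 3×9 = 27
P[10] = 2×max(8,18) = 2×18 = 36
P[11] = 2×max(9,27) = 2×27 = 54
P[12] = 3×max(9,27) = 3×27 = 81
P[13] = 2×max(11,54) = 2×54 = 108
P[14] = 2×max(12,81) = 2×81 = 162
P[15] = 3×max(12,81) = 3×81 = 243
One optimal split: 3 + 3 + 3 + 3 + 3; product 3×3×3×3×3 = 243.

243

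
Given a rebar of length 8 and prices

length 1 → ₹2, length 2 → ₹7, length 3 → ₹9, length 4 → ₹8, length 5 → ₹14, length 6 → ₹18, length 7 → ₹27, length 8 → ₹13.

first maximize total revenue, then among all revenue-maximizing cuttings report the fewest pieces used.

Consider every possible first cut. r[k] is the best of p[i]+r[k−i] over all sellable i≤k.
r[1] = 2
r[2] = max(2+2, 7+0) = 7
r[3] = max(2+7, 7+2, 9+0) = 9
r[4] = max(2+9, 7+7, 9+2, 8+0) = 14
r[5] = max(2+14, 7+9, 9+7, 8+2, 14+0) = 16
r[6] = max(2+16, 7+14, 9+9, 8+7, 14+2, 18+0) = 21
r[7] = max(2+21, 7+16, 9+14, …, 18+2, 27+0) = 27
r[8] = max(2+27, 7+21, 9+16, …, 27+2, 13+0) = 29
Maximum revenue is ₹29.
Now minimize piece count subject to staying optimal: for each k, pieces[k] = 1 + min over i with p[i]+r[k−i]=r[k] of pieces[k−i].
pieces[5] = 2
pieces[6] = 3
pieces[7] = 1
pieces[8] = 2

2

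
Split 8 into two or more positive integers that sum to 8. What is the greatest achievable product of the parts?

18

Fill P[k] for k=2..8: at each k try every first piece i and multiply by the better of (k−i) uncut or P[k−i].
P[2] = 1*max(1,0) = 1*1 = 1
P[3] = max(1*2, 2*1) = 2
P[4] = max(1*3, 2*2, 3*1) = 4
P[5] = max(1*4, 2*3, 3*2, 4*1) = 6
P[6] = max(1*6, 2*4, 3*3, 4*2, 5*1) = 9
P[7] = max(1*9, 2*6, 3*4, 4*3, 5*2, 6*1) = 12
P[8] = max(1*12, 2*9, 3*6, …, 6*2, 7*1) = 18
One optimal split: 3 + 3 + 2; product 3*3*2 = 18.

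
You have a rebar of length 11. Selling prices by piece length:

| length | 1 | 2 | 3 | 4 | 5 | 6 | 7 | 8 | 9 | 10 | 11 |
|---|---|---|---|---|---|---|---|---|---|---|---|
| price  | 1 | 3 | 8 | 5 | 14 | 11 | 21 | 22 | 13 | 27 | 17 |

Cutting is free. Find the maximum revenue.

30

Let R[k] be the best obtainable value from length k. For each k, try every first piece i and keep the best of price[i] + R[k−i].
R[1] = 1
R[2] = 3
R[3] = 8
R[4] = 9  (first piece 1, then R[3]=8)
R[5] = 14
R[6] = 16  (first piece 3, then R[3]=8)
R[7] = 21
R[8] = 22  (first piece 1, then R[7]=21)
R[9] = 24  (first piece 2, then R[7]=21)
R[10] = 29  (first piece 3, then R[7]=21)
R[11] = 30  (first piece 1, then R[10]=29)
One optimal cutting: 7 + 3 + 1 → ₹21 + ₹8 + ₹1 = ₹30.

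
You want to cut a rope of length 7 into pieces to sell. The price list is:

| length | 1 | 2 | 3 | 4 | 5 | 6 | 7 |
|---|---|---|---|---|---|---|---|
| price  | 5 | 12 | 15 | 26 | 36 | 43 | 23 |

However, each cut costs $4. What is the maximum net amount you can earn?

44

Build v[k] bottom-up: v[k] = max over allowed piece i of (p[i] + v[k−i]) − 4 per cut.
v[1] = 5
v[2] = max(5+5-4, 12+0) = 12
v[3] = max(5+12-4, 12+5-4, 15+0) = 15
v[4] = max(5+15-4, 12+12-4, 15+5-4, 26+0) = 26
v[5] = max(5+26-4, 12+15-4, 15+12-4, 26+5-4, 36+0) = 36
v[6] = max(5+36-4, 12+26-4, 15+15-4, 26+12-4, 36+5-4, 43+0) = 43
v[7] = max(5+43-4, 12+36-4, 15+26-4, …, 43+5-4, 23+0) = 44
One optimal plan: pieces 6 + 1 (1 cut) → $48 − $4 = $44.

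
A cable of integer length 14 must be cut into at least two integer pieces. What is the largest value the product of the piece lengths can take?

Fill P[k] for k=2..14: at each k try every first piece i and multiply by the better of (k−i) uncut or P[k−i].
Small cases: P[2]=1, P[3]=2, P[4]=4, P[5]=6, P[6]=9, P[7]=12, P[8]=18.
P[9] = 3*max(6,9) = 3*9 = 27
P[10] = 2*max(8,18) = 2*18 = 36
P[11] = 2*max(9,27) = 2*27 = 54
P[12] = 3*max(9,27) = 3*27 = 81
P[13] = 2*max(11,54) = 2*54 = 108
P[14] = 2*max(12,81) = 2*81 = 162
One optimal split: 3 + 3 + 3 + 3 + 2; product 3*3*3*3*2 = 162.

162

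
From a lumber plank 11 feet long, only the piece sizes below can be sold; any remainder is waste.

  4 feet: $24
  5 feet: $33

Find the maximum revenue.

Let r[k] be the best obtainable value from length k. For each k, try every first piece i and keep the best of price[i] + r[k−i].
r[1] = 0
r[2] = 0
r[3] = 0
r[4] = 24
r[5] = 33
r[6] = 33
r[7] = 33
r[8] = 48  (first piece 4, then r[4]=24)
r[9] = 57  (first piece 4, then r[5]=33)
r[10] = 66  (first piece 5, then r[5]=33)
r[11] = 66
One optimal cutting: pieces 5 + 5 with 1 foot of scrap → $66.

66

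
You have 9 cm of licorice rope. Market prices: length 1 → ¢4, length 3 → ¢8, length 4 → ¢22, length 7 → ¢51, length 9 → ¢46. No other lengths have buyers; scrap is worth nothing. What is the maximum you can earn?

59

Build best[k] bottom-up: best[k] = max over allowed piece i of (p[i] + best[k−i]).
best[1] = 4
best[2] = 8  (first piece 1, then best[1]=4)
best[3] = 12  (first piece 1, then best[2]=8)
best[4] = 22
best[5] = 26  (first piece 1, then best[4]=22)
best[6] = 30  (first piece 1, then best[5]=26)
best[7] = 51
best[8] = 55  (first piece 1, then best[7]=51)
best[9] = 59  (first piece 1, then best[8]=55)
One optimal cutting: 7 + 1 + 1 → ¢59.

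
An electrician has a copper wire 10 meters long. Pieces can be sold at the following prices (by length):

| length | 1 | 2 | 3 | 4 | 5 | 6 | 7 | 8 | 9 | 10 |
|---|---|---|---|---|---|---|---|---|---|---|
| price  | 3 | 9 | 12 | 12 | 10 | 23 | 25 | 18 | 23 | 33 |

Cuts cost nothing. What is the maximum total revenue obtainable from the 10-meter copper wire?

45

Let R[k] be the best obtainable value from length k. For each k, try every first piece i and keep the best of price[i] + R[k−i].
R[1] = 3
R[2] = max(3+3, 9+0) = 9
R[3] = max(3+9, 9+3, 12+0) = 12
R[4] = max(3+12, 9+9, 12+3, 12+0) = 18
R[5] = max(3+18, 9+12, 12+9, 12+3, 10+0) = 21
R[6] = max(3+21, 9+18, 12+12, 12+9, 10+3, 23+0) = 27
R[7] = max(3+27, 9+21, 12+18, …, 23+3, 25+0) = 30
R[8] = max(3+30, 9+27, 12+21, …, 25+3, 18+0) = 36
R[9] = max(3+36, 9+30, 12+27, …, 18+3, 23+0) = 39
R[10] = max(3+39, 9+36, 12+30, …, 23+3, 33+0) = 45
One optimal cutting: 2 + 2 + 2 + 2 + 2 → €9 + €9 + €9 + €9 + €9 = €45.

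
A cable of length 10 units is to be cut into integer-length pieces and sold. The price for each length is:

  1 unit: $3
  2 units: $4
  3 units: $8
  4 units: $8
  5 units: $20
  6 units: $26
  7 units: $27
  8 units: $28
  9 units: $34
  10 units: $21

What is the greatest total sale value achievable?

40

Consider every possible first cut. R[k] is the best of p[i]+R[k−i] over all sellable i≤k.
R[1] = 3
R[2] = max(3+3, 4+0) = 6
R[3] = max(3+6, 4+3, 8+0) = 9
R[4] = max(3+9, 4+6, 8+3, 8+0) = 12
R[5] = max(3+12, 4+9, 8+6, 8+3, 20+0) = 20
R[6] = max(3+20, 4+12, 8+9, 8+6, 20+3, 26+0) = 26
R[7] = max(3+26, 4+20, 8+12, …, 26+3, 27+0) = 29
R[8] = max(3+29, 4+26, 8+20, …, 27+3, 28+0) = 32
R[9] = max(3+32, 4+29, 8+26, …, 28+3, 34+0) = 35
R[10] = max(3+35, 4+32, 8+29, …, 34+3, 21+0) = 40
One optimal cutting: 5 + 5 → $20 + $20 = $40.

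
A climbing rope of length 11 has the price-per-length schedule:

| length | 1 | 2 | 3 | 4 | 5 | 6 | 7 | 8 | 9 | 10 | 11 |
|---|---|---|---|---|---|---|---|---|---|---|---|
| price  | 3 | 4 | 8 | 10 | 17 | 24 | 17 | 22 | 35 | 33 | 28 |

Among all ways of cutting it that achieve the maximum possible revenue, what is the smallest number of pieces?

2

Let r[k] be the best obtainable value from length k. For each k, try every first piece i and keep the best of price[i] + r[k−i].
r[1] = 3
r[2] = 6  (first piece 1, then r[1]=3)
r[3] = 9  (first piece 1, then r[2]=6)
r[4] = 12  (first piece 1, then r[3]=9)
r[5] = 17
r[6] = 24
r[7] = 27  (first piece 1, then r[6]=24)
r[8] = 30  (first piece 1, then r[7]=27)
r[9] = 35
r[10] = 38  (first piece 1, then r[9]=35)
r[11] = 41  (first piece 1, then r[10]=38)
Maximum revenue is €41.
Now minimize piece count subject to staying optimal: for each k, pieces[k] = 1 + min over i with p[i]+r[k−i]=r[k] of pieces[k−i].
pieces[8] = 3
pieces[9] = 1
pieces[10] = 2
pieces[11] = 2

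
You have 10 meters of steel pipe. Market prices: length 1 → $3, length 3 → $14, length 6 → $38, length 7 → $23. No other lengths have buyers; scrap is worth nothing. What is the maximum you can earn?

Let f[k] be the best obtainable value from length k. For each k, try every first piece i and keep the best of price[i] + f[k−i].
f[1] = 3
f[2] = 6  (first piece 1, then f[1]=3)
f[3] = max(3+6, 14+0) = 14
f[4] = max(3+14, 14+3) = 17
f[5] = max(3+17, 14+6) = 20
f[6] = max(3+20, 14+14, 38+0) = 38
f[7] = max(3+38, 14+17, 38+3, 23+0) = 41
f[8] = max(3+41, 14+20, 38+6, 23+3) = 44
f[9] = max(3+44, 14+38, 38+14, 23+6) = 52
f[10] = max(3+52, 14+41, 38+17, 23+14) = 55
One optimal cutting: 6 + 3 + 1 → $55.

55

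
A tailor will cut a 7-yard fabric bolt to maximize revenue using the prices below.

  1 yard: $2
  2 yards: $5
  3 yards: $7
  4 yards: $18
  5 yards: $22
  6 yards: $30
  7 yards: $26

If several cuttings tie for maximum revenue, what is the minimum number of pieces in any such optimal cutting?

2

Consider every possible first cut. r[k] is the best of p[i]+r[k−i] over all sellable i≤k.
r[1] = 2
r[2] = max(2+2, 5+0) = 5
r[3] = max(2+5, 5+2, 7+0) = 7
r[4] = max(2+7, 5+5, 7+2, 18+0) = 18
r[5] = max(2+18, 5+7, 7+5, 18+2, 22+0) = 22
r[6] = max(2+22, 5+18, 7+7, 18+5, 22+2, 30+0) = 30
r[7] = max(2+30, 5+22, 7+18, …, 30+2, 26+0) = 32
Maximum revenue is $32.
Now minimize piece count subject to staying optimal: for each k, pieces[k] = 1 + min over i with p[i]+r[k−i]=r[k] of pieces[k−i].
pieces[4] = 1
pieces[5] = 1
pieces[6] = 1
pieces[7] = 2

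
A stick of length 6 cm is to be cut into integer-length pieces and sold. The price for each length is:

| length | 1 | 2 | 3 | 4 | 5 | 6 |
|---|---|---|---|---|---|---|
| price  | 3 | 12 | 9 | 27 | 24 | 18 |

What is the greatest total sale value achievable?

39

Consider every possible first cut. v[k] is the best of p[i]+v[k−i] over all sellable i≤k.
v[1] = 3
v[2] = 12
v[3] = 15  (first piece 1, then v[2]=12)
v[4] = 27
v[5] = 30  (first piece 1, then v[4]=27)
v[6] = 39  (first piece 2, then v[4]=27)
One optimal cutting: 4 + 2 → $27 + $12 = $39.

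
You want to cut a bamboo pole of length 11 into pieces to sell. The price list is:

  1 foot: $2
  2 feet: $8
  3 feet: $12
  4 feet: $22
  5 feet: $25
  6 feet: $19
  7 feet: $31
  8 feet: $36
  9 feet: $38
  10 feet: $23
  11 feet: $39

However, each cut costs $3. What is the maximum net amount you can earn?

Build r[k] bottom-up: r[k] = max over allowed piece i of (p[i] + r[k−i]) − 3 per cut.
r[1] = 2
r[2] = max(2+2-3, 8+0) = 8
r[3] = max(2+8-3, 8+2-3, 12+0) = 12
r[4] = max(2+12-3, 8+8-3, 12+2-3, 22+0) = 22
r[5] = max(2+22-3, 8+12-3, 12+8-3, 22+2-3, 25+0) = 25
r[6] = max(2+25-3, 8+22-3, 12+12-3, 22+8-3, 25+2-3, 19+0) = 27
r[7] = max(2+27-3, 8+25-3, 12+22-3, …, 19+2-3, 31+0) = 31
r[8] = max(2+31-3, 8+27-3, 12+25-3, …, 31+2-3, 36+0) = 41
r[9] = max(2+41-3, 8+31-3, 12+27-3, …, 36+2-3, 38+0) = 44
r[10] = max(2+44-3, 8+41-3, 12+31-3, …, 38+2-3, 23+0) = 47
r[11] = max(2+47-3, 8+44-3, 12+41-3, …, 23+2-3, 39+0) = 50
One optimal plan: pieces 4 + 4 + 3 (2 cuts) → $56 − $6 = $50.

50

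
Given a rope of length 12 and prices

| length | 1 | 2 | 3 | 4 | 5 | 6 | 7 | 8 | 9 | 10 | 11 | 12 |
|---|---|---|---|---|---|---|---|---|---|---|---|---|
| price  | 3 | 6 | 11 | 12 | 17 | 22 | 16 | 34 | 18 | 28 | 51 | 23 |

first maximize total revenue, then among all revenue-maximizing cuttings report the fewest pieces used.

2

Build r[k] bottom-up: r[k] = max over allowed piece i of (p[i] + r[k−i]).
r[1] = 3
r[2] = max(3+3, 6+0) = 6
r[3] = max(3+6, 6+3, 11+0) = 11
r[4] = max(3+11, 6+6, 11+3, 12+0) = 14
r[5] = max(3+14, 6+11, 11+6, 12+3, 17+0) = 17
r[6] = max(3+17, 6+14, 11+11, 12+6, 17+3, 22+0) = 22
r[7] = max(3+22, 6+17, 11+14, …, 22+3, 16+0) = 25
r[8] = max(3+25, 6+22, 11+17, …, 16+3, 34+0) = 34
r[9] = max(3+34, 6+25, 11+22, …, 34+3, 18+0) = 37
r[10] = max(3+37, 6+34, 11+25, …, 18+3, 28+0) = 40
r[11] = max(3+40, 6+37, 11+34, …, 28+3, 51+0) = 51
r[12] = max(3+51, 6+40, 11+37, …, 51+3, 23+0) = 54
Maximum revenue is 54.
Now minimize piece count subject to staying optimal: for each k, pieces[k] = 1 + min over i with p[i]+r[k−i]=r[k] of pieces[k−i].
pieces[9] = 2
pieces[10] = 2
pieces[11] = 1
pieces[12] = 2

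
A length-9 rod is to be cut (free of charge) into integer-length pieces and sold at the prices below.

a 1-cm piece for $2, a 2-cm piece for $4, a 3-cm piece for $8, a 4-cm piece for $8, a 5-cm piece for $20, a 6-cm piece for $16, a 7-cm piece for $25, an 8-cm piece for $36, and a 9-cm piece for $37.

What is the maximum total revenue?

38

Build R[k] bottom-up: R[k] = max over allowed piece i of (p[i] + R[k−i]).
R[1] = 2
R[2] = 4  (first piece 1, then R[1]=2)
R[3] = 8
R[4] = 10  (first piece 1, then R[3]=8)
R[5] = 20
R[6] = 22  (first piece 1, then R[5]=20)
R[7] = 25
R[8] = 36
R[9] = 38  (first piece 1, then R[8]=36)
One optimal cutting: 8 + 1 → $36 + $2 = $38.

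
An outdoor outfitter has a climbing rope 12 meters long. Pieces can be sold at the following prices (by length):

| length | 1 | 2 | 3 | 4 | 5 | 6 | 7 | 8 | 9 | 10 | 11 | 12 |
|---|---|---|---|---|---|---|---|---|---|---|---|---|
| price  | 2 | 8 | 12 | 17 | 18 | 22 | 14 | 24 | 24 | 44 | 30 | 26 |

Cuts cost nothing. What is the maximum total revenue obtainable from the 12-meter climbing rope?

52

Consider every possible first cut. r[k] is the best of p[i]+r[k−i] over all sellable i≤k.
r[1] = 2
r[2] = max(2+2, 8+0) = 8
r[3] = max(2+8, 8+2, 12+0) = 12
r[4] = max(2+12, 8+8, 12+2, 17+0) = 17
r[5] = max(2+17, 8+12, 12+8, 17+2, 18+0) = 20
r[6] = max(2+20, 8+17, 12+12, 17+8, 18+2, 22+0) = 25
r[7] = max(2+25, 8+20, 12+17, …, 22+2, 14+0) = 29
r[8] = max(2+29, 8+25, 12+20, …, 14+2, 24+0) = 34
r[9] = max(2+34, 8+29, 12+25, …, 24+2, 24+0) = 37
r[10] = max(2+37, 8+34, 12+29, …, 24+2, 44+0) = 44
r[11] = max(2+44, 8+37, 12+34, …, 44+2, 30+0) = 46
r[12] = max(2+46, 8+44, 12+37, …, 30+2, 26+0) = 52
One optimal cutting: 10 + 2 → €44 + €8 = €52.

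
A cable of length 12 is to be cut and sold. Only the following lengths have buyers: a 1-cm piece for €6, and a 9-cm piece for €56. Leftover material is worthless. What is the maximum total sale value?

74

Build r[k] bottom-up: r[k] = max over allowed piece i of (p[i] + r[k−i]).
r[1] = 6
r[2] = 12  (first piece 1, then r[1]=6)
r[3] = 18  (first piece 1, then r[2]=12)
r[4] = 24  (first piece 1, then r[3]=18)
r[5] = 30  (first piece 1, then r[4]=24)
r[6] = 36  (first piece 1, then r[5]=30)
r[7] = 42  (first piece 1, then r[6]=36)
r[8] = 48  (first piece 1, then r[7]=42)
r[9] = 56
r[10] = 62  (first piece 1, then r[9]=56)
r[11] = 68  (first piece 1, then r[10]=62)
r[12] = 74  (first piece 1, then r[11]=68)
One optimal cutting: 9 + 1 + 1 + 1 → €74.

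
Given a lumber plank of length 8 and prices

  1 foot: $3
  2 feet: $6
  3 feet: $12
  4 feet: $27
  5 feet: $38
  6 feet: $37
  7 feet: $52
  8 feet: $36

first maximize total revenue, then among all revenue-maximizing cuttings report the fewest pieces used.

Let r[k] be the best obtainable value from length k. For each k, try every first piece i and keep the best of price[i] + r[k−i].
r[1] = 3
r[2] = max(3+3, 6+0) = 6
r[3] = max(3+6, 6+3, 12+0) = 12
r[4] = max(3+12, 6+6, 12+3, 27+0) = 27
r[5] = max(3+27, 6+12, 12+6, 27+3, 38+0) = 38
r[6] = max(3+38, 6+27, 12+12, 27+6, 38+3, 37+0) = 41
r[7] = max(3+41, 6+38, 12+27, …, 37+3, 52+0) = 52
r[8] = max(3+52, 6+41, 12+38, …, 52+3, 36+0) = 55
Maximum revenue is $55.
Now minimize piece count subject to staying optimal: for each k, pieces[k] = 1 + min over i with p[i]+r[k−i]=r[k] of pieces[k−i].
pieces[5] = 1
pieces[6] = 2
pieces[7] = 1
pieces[8] = 2

2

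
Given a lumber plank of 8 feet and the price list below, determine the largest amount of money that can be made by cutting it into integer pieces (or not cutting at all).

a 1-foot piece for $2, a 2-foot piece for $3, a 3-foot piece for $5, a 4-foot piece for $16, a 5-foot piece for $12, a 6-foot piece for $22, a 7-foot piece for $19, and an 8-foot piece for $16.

32

Build v[k] bottom-up: v[k] = max over allowed piece i of (p[i] + v[k−i]).
v[1] = 2
v[2] = 4  (first piece 1, then v[1]=2)
v[3] = 6  (first piece 1, then v[2]=4)
v[4] = 16
v[5] = 18  (first piece 1, then v[4]=16)
v[6] = 22
v[7] = 24  (first piece 1, then v[6]=22)
v[8] = 32  (first piece 4, then v[4]=16)
One optimal cutting: 4 + 4 → $16 + $16 = $32.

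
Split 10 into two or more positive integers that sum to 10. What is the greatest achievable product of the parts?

36

Define P[k] = max over 1≤i<k of i · max(k−i, P[k−i]); the inner max lets the remainder stay uncut if that's better.
P[2] = 1·max(1,0) = 1·1 = 1
P[3] = max(1·2, 2·1) = 2
P[4] = max(1·3, 2·2, 3·1) = 4
P[5] = max(1·4, 2·3, 3·2, 4·1) = 6
P[6] = max(1·6, 2·4, 3·3, 4·2, 5·1) = 9
P[7] = max(1·9, 2·6, 3·4, 4·3, 5·2, 6·1) = 12
P[8] = max(1·12, 2·9, 3·6, …, 6·2, 7·1) = 18
P[9] = max(1·18, 2·12, 3·9, …, 7·2, 8·1) = 27
P[10] = max(1·27, 2·18, 3·12, …, 8·2, 9·1) = 36
One optimal split: 3 + 3 + 2 + 2; product 3·3·2·2 = 36.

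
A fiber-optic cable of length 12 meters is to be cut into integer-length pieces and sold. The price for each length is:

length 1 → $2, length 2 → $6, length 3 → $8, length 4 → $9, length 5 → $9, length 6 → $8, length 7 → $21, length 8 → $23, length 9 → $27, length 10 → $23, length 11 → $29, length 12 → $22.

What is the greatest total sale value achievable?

36

Build r[k] bottom-up: r[k] = max over allowed piece i of (p[i] + r[k−i]).
r[1] = 2
r[2] = 6
r[3] = 8  (first piece 1, then r[2]=6)
r[4] = 12  (first piece 2, then r[2]=6)
r[5] = 14  (first piece 1, then r[4]=12)
r[6] = 18  (first piece 2, then r[4]=12)
r[7] = 21
r[8] = 24  (first piece 2, then r[6]=18)
r[9] = 27  (first piece 2, then r[7]=21)
r[10] = 30  (first piece 2, then r[8]=24)
r[11] = 33  (first piece 2, then r[9]=27)
r[12] = 36  (first piece 2, then r[10]=30)
One optimal cutting: 2 + 2 + 2 + 2 + 2 + 2 → $6 + $6 + $6 + $6 + $6 + $6 = $36.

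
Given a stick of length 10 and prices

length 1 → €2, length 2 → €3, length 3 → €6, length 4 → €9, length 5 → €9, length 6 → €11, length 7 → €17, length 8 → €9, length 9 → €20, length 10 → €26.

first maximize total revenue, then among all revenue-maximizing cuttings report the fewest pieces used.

1

Consider every possible first cut. r[k] is the best of p[i]+r[k−i] over all sellable i≤k.
r[1] = 2
r[2] = max(2+2, 3+0) = 4
r[3] = max(2+4, 3+2, 6+0) = 6
r[4] = max(2+6, 3+4, 6+2, 9+0) = 9
r[5] = max(2+9, 3+6, 6+4, 9+2, 9+0) = 11
r[6] = max(2+11, 3+9, 6+6, 9+4, 9+2, 11+0) = 13
r[7] = max(2+13, 3+11, 6+9, …, 11+2, 17+0) = 17
r[8] = max(2+17, 3+13, 6+11, …, 17+2, 9+0) = 19
r[9] = max(2+19, 3+17, 6+13, …, 9+2, 20+0) = 21
r[10] = max(2+21, 3+19, 6+17, …, 20+2, 26+0) = 26
Maximum revenue is €26.
Now minimize piece count subject to staying optimal: for each k, pieces[k] = 1 + min over i with p[i]+r[k−i]=r[k] of pieces[k−i].
pieces[7] = 1
pieces[8] = 2
pieces[9] = 3
pieces[10] = 1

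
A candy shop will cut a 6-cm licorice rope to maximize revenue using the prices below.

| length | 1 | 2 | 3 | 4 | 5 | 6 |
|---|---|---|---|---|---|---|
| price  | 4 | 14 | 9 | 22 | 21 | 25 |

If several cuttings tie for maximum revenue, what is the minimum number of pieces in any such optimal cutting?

Build r[k] bottom-up: r[k] = max over allowed piece i of (p[i] + r[k−i]).
r[1] = 4
r[2] = max(4+4, 14+0) = 14
r[3] = max(4+14, 14+4, 9+0) = 18
r[4] = max(4+18, 14+14, 9+4, 22+0) = 28
r[5] = max(4+28, 14+18, 9+14, 22+4, 21+0) = 32
r[6] = max(4+32, 14+28, 9+18, 22+14, 21+4, 25+0) = 42
Maximum revenue is ¢42.
Now minimize piece count subject to staying optimal: for each k, pieces[k] = 1 + min over i with p[i]+r[k−i]=r[k] of pieces[k−i].
pieces[3] = 2
pieces[4] = 2
pieces[5] = 3
pieces[6] = 3

3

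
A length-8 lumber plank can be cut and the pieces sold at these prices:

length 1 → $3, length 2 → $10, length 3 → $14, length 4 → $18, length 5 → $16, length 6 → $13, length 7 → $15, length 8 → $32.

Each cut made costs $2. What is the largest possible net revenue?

Build net[k] bottom-up: net[k] = max over allowed piece i of (p[i] + net[k−i]) − 2 per cut.
net[1] = 3
net[2] = 10
net[3] = 14
net[4] = 18  (first piece 2, then net[2]=10)
net[5] = 22  (first piece 2, then net[3]=14)
net[6] = 26  (first piece 2, then net[4]=18)
net[7] = 30  (first piece 2, then net[5]=22)
net[8] = 34  (first piece 2, then net[6]=26)
One optimal plan: pieces 2 + 2 + 2 + 2 (3 cuts) → $40 − $6 = $34.

34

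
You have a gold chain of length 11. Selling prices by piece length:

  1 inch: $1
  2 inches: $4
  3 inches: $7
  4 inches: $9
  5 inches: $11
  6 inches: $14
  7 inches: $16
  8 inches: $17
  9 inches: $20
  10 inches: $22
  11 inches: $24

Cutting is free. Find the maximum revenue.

25

Consider every possible first cut. r[k] is the best of p[i]+r[k−i] over all sellable i≤k.
r[1] = 1
r[2] = 4
r[3] = 7
r[4] = 9
r[5] = 11  (first piece 2, then r[3]=7)
r[6] = 14  (first piece 3, then r[3]=7)
r[7] = 16  (first piece 3, then r[4]=9)
r[8] = 18  (first piece 2, then r[6]=14)
r[9] = 21  (first piece 3, then r[6]=14)
r[10] = 23  (first piece 3, then r[7]=16)
r[11] = 25  (first piece 2, then r[9]=21)
One optimal cutting: 3 + 3 + 3 + 2 → $7 + $7 + $7 + $4 = $25.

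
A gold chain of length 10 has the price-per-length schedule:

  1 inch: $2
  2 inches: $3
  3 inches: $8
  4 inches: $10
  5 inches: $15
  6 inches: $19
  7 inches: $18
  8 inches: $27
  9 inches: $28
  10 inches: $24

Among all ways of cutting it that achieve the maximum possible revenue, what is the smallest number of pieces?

Consider every possible first cut. r[k] is the best of p[i]+r[k−i] over all sellable i≤k.
r[1] = 2
r[2] = max(2+2, 3+0) = 4
r[3] = max(2+4, 3+2, 8+0) = 8
r[4] = max(2+8, 3+4, 8+2, 10+0) = 10
r[5] = max(2+10, 3+8, 8+4, 10+2, 15+0) = 15
r[6] = max(2+15, 3+10, 8+8, 10+4, 15+2, 19+0) = 19
r[7] = max(2+19, 3+15, 8+10, …, 19+2, 18+0) = 21
r[8] = max(2+21, 3+19, 8+15, …, 18+2, 27+0) = 27
r[9] = max(2+27, 3+21, 8+19, …, 27+2, 28+0) = 29
r[10] = max(2+29, 3+27, 8+21, …, 28+2, 24+0) = 31
Maximum revenue is $31.
Now minimize piece count subject to staying optimal: for each k, pieces[k] = 1 + min over i with p[i]+r[k−i]=r[k] of pieces[k−i].
pieces[7] = 2
pieces[8] = 1
pieces[9] = 2
pieces[10] = 3

3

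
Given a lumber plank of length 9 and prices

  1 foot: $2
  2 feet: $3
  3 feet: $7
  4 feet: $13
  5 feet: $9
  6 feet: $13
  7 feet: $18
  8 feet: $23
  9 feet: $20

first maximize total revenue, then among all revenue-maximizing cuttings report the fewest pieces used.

3

Let r[k] be the best obtainable value from length k. For each k, try every first piece i and keep the best of price[i] + r[k−i].
r[1] = 2
r[2] = max(2+2, 3+0) = 4
r[3] = max(2+4, 3+2, 7+0) = 7
r[4] = max(2+7, 3+4, 7+2, 13+0) = 13
r[5] = max(2+13, 3+7, 7+4, 13+2, 9+0) = 15
r[6] = max(2+15, 3+13, 7+7, 13+4, 9+2, 13+0) = 17
r[7] = max(2+17, 3+15, 7+13, …, 13+2, 18+0) = 20
r[8] = max(2+20, 3+17, 7+15, …, 18+2, 23+0) = 26
r[9] = max(2+26, 3+20, 7+17, …, 23+2, 20+0) = 28
Maximum revenue is $28.
Now minimize piece count subject to staying optimal: for each k, pieces[k] = 1 + min over i with p[i]+r[k−i]=r[k] of pieces[k−i].
pieces[6] = 3
pieces[7] = 2
pieces[8] = 2
pieces[9] = 3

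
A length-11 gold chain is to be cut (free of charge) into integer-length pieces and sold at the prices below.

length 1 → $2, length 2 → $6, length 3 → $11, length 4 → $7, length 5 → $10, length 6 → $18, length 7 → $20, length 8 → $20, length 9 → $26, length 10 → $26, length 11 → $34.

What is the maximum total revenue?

Consider every possible first cut. best[k] is the best of p[i]+best[k−i] over all sellable i≤k.
best[1] = 2
best[2] = 6
best[3] = 11
best[4] = 13  (first piece 1, then best[3]=11)
best[5] = 17  (first piece 2, then best[3]=11)
best[6] = 22  (first piece 3, then best[3]=11)
best[7] = 24  (first piece 1, then best[6]=22)
best[8] = 28  (first piece 2, then best[6]=22)
best[9] = 33  (first piece 3, then best[6]=22)
best[10] = 35  (first piece 1, then best[9]=33)
best[11] = 39  (first piece 2, then best[9]=33)
One optimal cutting: 3 + 3 + 3 + 2 → $11 + $11 + $11 + $6 = $39.

39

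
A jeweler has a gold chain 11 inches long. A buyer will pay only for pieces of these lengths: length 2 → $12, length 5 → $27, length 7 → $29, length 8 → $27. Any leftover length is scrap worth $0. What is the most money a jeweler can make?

Let f[k] be the best obtainable value from length k. For each k, try every first piece i and keep the best of price[i] + f[k−i].
f[1] = 0
f[2] = 12
f[3] = 12
f[4] = 24  (first piece 2, then f[2]=12)
f[5] = 27
f[6] = 36  (first piece 2, then f[4]=24)
f[7] = 39  (first piece 2, then f[5]=27)
f[8] = 48  (first piece 2, then f[6]=36)
f[9] = 51  (first piece 2, then f[7]=39)
f[10] = 60  (first piece 2, then f[8]=48)
f[11] = 63  (first piece 2, then f[9]=51)
One optimal cutting: 5 + 2 + 2 + 2 → $63.

63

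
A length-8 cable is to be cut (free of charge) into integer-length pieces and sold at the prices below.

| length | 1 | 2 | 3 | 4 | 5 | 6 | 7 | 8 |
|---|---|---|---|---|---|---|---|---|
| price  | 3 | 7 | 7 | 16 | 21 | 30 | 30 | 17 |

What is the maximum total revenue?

Build r[k] bottom-up: r[k] = max over allowed piece i of (p[i] + r[k−i]).
r[1] = 3
r[2] = 7
r[3] = 10  (first piece 1, then r[2]=7)
r[4] = 16
r[5] = 21
r[6] = 30
r[7] = 33  (first piece 1, then r[6]=30)
r[8] = 37  (first piece 2, then r[6]=30)
One optimal cutting: 6 + 2 → $30 + $7 = $37.

37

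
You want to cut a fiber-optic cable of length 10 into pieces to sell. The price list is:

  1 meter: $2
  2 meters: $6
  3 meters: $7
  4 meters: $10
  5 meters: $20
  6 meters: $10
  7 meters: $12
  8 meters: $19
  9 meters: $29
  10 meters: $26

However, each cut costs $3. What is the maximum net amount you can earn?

37

Build r[k] bottom-up: r[k] = max over allowed piece i of (p[i] + r[k−i]) − 3 per cut.
r[1] = 2
r[2] = 6
r[3] = 7
r[4] = 10
r[5] = 20
r[6] = 19  (first piece 1, then r[5]=20)
r[7] = 23  (first piece 2, then r[5]=20)
r[8] = 24  (first piece 3, then r[5]=20)
r[9] = 29
r[10] = 37  (first piece 5, then r[5]=20)
One optimal plan: pieces 5 + 5 (1 cut) → $40 − $3 = $37.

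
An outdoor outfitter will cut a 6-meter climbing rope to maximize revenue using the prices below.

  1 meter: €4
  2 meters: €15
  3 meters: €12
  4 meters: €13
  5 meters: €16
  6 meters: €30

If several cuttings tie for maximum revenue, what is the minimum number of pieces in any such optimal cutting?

3

Consider every possible first cut. r[k] is the best of p[i]+r[k−i] over all sellable i≤k.
r[1] = 4
r[2] = max(4+4, 15+0) = 15
r[3] = max(4+15, 15+4, 12+0) = 19
r[4] = max(4+19, 15+15, 12+4, 13+0) = 30
r[5] = max(4+30, 15+19, 12+15, 13+4, 16+0) = 34
r[6] = max(4+34, 15+30, 12+19, 13+15, 16+4, 30+0) = 45
Maximum revenue is €45.
Now minimize piece count subject to staying optimal: for each k, pieces[k] = 1 + min over i with p[i]+r[k−i]=r[k] of pieces[k−i].
pieces[3] = 2
pieces[4] = 2
pieces[5] = 3
pieces[6] = 3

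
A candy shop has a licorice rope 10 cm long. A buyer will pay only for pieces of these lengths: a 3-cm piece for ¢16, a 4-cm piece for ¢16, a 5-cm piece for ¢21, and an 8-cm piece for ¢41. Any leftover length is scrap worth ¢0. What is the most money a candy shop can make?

48

Consider every possible first cut. r[k] is the best of p[i]+r[k−i] over all sellable i≤k.
r[1] = 0
r[2] = 0
r[3] = 16
r[4] = max(16+0, 16+0) = 16
r[5] = max(16+0, 16+0, 21+0) = 21
r[6] = max(16+16, 16+0, 21+0) = 32
r[7] = max(16+16, 16+16, 21+0) = 32
r[8] = max(16+21, 16+16, 21+16, 41+0) = 41
r[9] = max(16+32, 16+21, 21+16, 41+0) = 48
r[10] = max(16+32, 16+32, 21+21, 41+0) = 48
One optimal cutting: pieces 3 + 3 + 3 with 1 cm of scrap → ¢48.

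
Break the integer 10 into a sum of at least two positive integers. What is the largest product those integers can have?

36

Define m[k] = max over 1≤i<k of i · max(k−i, m[k−i]); the inner max lets the remainder stay uncut if that's better.
Small cases: m[2]=1.
m[3] = 1×max(2,1) = 1×2 = 2
m[4] = 2×max(2,1) = 2×2 = 4
m[5] = 2×max(3,2) = 2×3 = 6
m[6] = 3×max(3,2) = 3×3 = 9
m[7] = 2×max(5,6) = 2×6 = 12
m[8] = 2×max(6,9) = 2×9 = 18
m[9] = 3×max(6,9) = 3×9 = 27
m[10] = 2×max(8,18) = 2×18 = 36
One optimal split: 3 + 3 + 2 + 2; product 3×3×2×2 = 36.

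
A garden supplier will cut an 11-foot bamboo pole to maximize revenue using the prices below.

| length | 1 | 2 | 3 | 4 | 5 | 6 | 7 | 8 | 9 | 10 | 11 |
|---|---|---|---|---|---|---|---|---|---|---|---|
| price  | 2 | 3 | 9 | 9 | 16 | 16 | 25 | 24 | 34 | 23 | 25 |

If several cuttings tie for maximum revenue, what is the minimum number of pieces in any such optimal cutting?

Build r[k] bottom-up: r[k] = max over allowed piece i of (p[i] + r[k−i]).
r[1] = 2
r[2] = 4  (first piece 1, then r[1]=2)
r[3] = 9
r[4] = 11  (first piece 1, then r[3]=9)
r[5] = 16
r[6] = 18  (first piece 1, then r[5]=16)
r[7] = 25
r[8] = 27  (first piece 1, then r[7]=25)
r[9] = 34
r[10] = 36  (first piece 1, then r[9]=34)
r[11] = 38  (first piece 1, then r[10]=36)
Maximum revenue is $38.
Now minimize piece count subject to staying optimal: for each k, pieces[k] = 1 + min over i with p[i]+r[k−i]=r[k] of pieces[k−i].
pieces[8] = 2
pieces[9] = 1
pieces[10] = 2
pieces[11] = 3

3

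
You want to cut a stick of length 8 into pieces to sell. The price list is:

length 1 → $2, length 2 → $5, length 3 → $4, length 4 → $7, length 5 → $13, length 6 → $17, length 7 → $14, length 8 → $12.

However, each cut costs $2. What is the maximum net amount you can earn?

20

Build net[k] bottom-up: net[k] = max over allowed piece i of (p[i] + net[k−i]) − 2 per cut.
net[1] = 2
net[2] = max(2+2-2, 5+0) = 5
net[3] = max(2+5-2, 5+2-2, 4+0) = 5
net[4] = max(2+5-2, 5+5-2, 4+2-2, 7+0) = 8
net[5] = max(2+8-2, 5+5-2, 4+5-2, 7+2-2, 13+0) = 13
net[6] = max(2+13-2, 5+8-2, 4+5-2, 7+5-2, 13+2-2, 17+0) = 17
net[7] = max(2+17-2, 5+13-2, 4+8-2, …, 17+2-2, 14+0) = 17
net[8] = max(2+17-2, 5+17-2, 4+13-2, …, 14+2-2, 12+0) = 20
One optimal plan: pieces 6 + 2 (1 cut) → $22 − $2 = $20.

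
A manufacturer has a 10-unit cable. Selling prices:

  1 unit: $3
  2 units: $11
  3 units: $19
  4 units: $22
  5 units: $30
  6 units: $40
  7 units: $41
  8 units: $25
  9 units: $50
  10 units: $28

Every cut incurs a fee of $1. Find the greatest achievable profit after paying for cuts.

61

Consider every possible first cut. r[k] is the best of p[i]+r[k−i] over all sellable i≤k, charging 1 whenever i<k.
r[1] = 3
r[2] = max(3+3-1, 11+0) = 11
r[3] = max(3+11-1, 11+3-1, 19+0) = 19
r[4] = max(3+19-1, 11+11-1, 19+3-1, 22+0) = 22
r[5] = max(3+22-1, 11+19-1, 19+11-1, 22+3-1, 30+0) = 30
r[6] = max(3+30-1, 11+22-1, 19+19-1, 22+11-1, 30+3-1, 40+0) = 40
r[7] = max(3+40-1, 11+30-1, 19+22-1, …, 40+3-1, 41+0) = 42
r[8] = max(3+42-1, 11+40-1, 19+30-1, …, 41+3-1, 25+0) = 50
r[9] = max(3+50-1, 11+42-1, 19+40-1, …, 25+3-1, 50+0) = 58
r[10] = max(3+58-1, 11+50-1, 19+42-1, …, 50+3-1, 28+0) = 61
One optimal plan: pieces 6 + 4 (1 cut) → $62 − $1 = $61.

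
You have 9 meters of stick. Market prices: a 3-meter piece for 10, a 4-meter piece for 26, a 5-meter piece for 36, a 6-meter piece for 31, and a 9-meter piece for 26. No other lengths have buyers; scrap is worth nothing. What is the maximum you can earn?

Let f[k] be the best obtainable value from length k. For each k, try every first piece i and keep the best of price[i] + f[k−i].
f[1] = 0
f[2] = 0
f[3] = 10
f[4] = 26
f[5] = 36
f[6] = 36
f[7] = 36
f[8] = 52  (first piece 4, then f[4]=26)
f[9] = 62  (first piece 4, then f[5]=36)
One optimal cutting: 5 + 4 → 62.

62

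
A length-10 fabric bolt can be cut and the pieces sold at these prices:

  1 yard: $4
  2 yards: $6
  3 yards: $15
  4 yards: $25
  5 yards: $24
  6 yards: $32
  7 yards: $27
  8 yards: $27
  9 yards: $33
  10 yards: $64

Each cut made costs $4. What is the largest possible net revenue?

64

Let net[k] be the best obtainable value from length k. For each k, try every first piece i and keep the best of price[i] + net[k−i] minus the 4 cut fee when i<k.
net[1] = 4
net[2] = max(4+4-4, 6+0) = 6
net[3] = max(4+6-4, 6+4-4, 15+0) = 15
net[4] = max(4+15-4, 6+6-4, 15+4-4, 25+0) = 25
net[5] = max(4+25-4, 6+15-4, 15+6-4, 25+4-4, 24+0) = 25
net[6] = max(4+25-4, 6+25-4, 15+15-4, 25+6-4, 24+4-4, 32+0) = 32
net[7] = max(4+32-4, 6+25-4, 15+25-4, …, 32+4-4, 27+0) = 36
net[8] = max(4+36-4, 6+32-4, 15+25-4, …, 27+4-4, 27+0) = 46
net[9] = max(4+46-4, 6+36-4, 15+32-4, …, 27+4-4, 33+0) = 46
net[10] = max(4+46-4, 6+46-4, 15+36-4, …, 33+4-4, 64+0) = 64
Best is to make no cuts and sell whole for $64.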